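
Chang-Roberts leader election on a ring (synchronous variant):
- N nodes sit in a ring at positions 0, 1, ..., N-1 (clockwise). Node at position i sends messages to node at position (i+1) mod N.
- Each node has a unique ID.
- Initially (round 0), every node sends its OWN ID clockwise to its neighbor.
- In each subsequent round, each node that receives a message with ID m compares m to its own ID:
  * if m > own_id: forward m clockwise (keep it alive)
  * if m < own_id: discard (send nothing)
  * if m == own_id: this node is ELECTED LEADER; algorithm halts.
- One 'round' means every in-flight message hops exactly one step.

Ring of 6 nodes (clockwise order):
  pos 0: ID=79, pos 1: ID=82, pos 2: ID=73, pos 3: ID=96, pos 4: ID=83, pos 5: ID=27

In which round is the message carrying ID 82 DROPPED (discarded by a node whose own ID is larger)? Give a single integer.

Answer: 2

Derivation:
Round 1: pos1(id82) recv 79: drop; pos2(id73) recv 82: fwd; pos3(id96) recv 73: drop; pos4(id83) recv 96: fwd; pos5(id27) recv 83: fwd; pos0(id79) recv 27: drop
Round 2: pos3(id96) recv 82: drop; pos5(id27) recv 96: fwd; pos0(id79) recv 83: fwd
Round 3: pos0(id79) recv 96: fwd; pos1(id82) recv 83: fwd
Round 4: pos1(id82) recv 96: fwd; pos2(id73) recv 83: fwd
Round 5: pos2(id73) recv 96: fwd; pos3(id96) recv 83: drop
Round 6: pos3(id96) recv 96: ELECTED
Message ID 82 originates at pos 1; dropped at pos 3 in round 2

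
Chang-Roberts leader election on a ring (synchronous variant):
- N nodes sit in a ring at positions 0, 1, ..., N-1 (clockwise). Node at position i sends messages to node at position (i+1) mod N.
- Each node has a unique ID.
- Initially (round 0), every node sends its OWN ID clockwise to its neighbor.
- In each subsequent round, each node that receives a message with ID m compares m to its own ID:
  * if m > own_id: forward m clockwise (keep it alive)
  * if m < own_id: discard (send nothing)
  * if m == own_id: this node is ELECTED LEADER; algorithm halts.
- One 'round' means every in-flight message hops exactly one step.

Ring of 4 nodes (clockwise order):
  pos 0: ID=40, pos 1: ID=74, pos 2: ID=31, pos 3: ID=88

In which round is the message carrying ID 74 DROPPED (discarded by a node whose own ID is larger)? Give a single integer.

Answer: 2

Derivation:
Round 1: pos1(id74) recv 40: drop; pos2(id31) recv 74: fwd; pos3(id88) recv 31: drop; pos0(id40) recv 88: fwd
Round 2: pos3(id88) recv 74: drop; pos1(id74) recv 88: fwd
Round 3: pos2(id31) recv 88: fwd
Round 4: pos3(id88) recv 88: ELECTED
Message ID 74 originates at pos 1; dropped at pos 3 in round 2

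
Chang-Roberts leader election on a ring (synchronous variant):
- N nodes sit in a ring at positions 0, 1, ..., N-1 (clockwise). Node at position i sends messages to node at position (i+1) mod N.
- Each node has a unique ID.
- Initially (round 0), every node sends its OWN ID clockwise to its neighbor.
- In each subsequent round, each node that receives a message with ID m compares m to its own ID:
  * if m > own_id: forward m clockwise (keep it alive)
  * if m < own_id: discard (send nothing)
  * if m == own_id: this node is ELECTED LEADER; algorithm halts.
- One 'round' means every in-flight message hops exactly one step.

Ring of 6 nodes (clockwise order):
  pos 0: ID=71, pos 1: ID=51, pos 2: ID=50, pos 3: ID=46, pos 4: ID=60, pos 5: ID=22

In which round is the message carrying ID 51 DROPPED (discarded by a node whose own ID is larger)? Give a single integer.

Round 1: pos1(id51) recv 71: fwd; pos2(id50) recv 51: fwd; pos3(id46) recv 50: fwd; pos4(id60) recv 46: drop; pos5(id22) recv 60: fwd; pos0(id71) recv 22: drop
Round 2: pos2(id50) recv 71: fwd; pos3(id46) recv 51: fwd; pos4(id60) recv 50: drop; pos0(id71) recv 60: drop
Round 3: pos3(id46) recv 71: fwd; pos4(id60) recv 51: drop
Round 4: pos4(id60) recv 71: fwd
Round 5: pos5(id22) recv 71: fwd
Round 6: pos0(id71) recv 71: ELECTED
Message ID 51 originates at pos 1; dropped at pos 4 in round 3

Answer: 3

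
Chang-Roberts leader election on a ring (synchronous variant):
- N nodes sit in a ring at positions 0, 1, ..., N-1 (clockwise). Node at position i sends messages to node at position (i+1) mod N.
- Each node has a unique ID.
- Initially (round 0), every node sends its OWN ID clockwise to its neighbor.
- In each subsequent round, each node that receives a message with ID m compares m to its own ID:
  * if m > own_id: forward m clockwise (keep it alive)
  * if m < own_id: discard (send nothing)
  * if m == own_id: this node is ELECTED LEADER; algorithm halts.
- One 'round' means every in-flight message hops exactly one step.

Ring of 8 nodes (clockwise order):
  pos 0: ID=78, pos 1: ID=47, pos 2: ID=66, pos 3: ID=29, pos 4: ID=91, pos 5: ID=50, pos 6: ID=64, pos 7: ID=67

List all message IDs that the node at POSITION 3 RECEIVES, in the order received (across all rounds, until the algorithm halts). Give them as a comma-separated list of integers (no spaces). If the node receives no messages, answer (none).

Round 1: pos1(id47) recv 78: fwd; pos2(id66) recv 47: drop; pos3(id29) recv 66: fwd; pos4(id91) recv 29: drop; pos5(id50) recv 91: fwd; pos6(id64) recv 50: drop; pos7(id67) recv 64: drop; pos0(id78) recv 67: drop
Round 2: pos2(id66) recv 78: fwd; pos4(id91) recv 66: drop; pos6(id64) recv 91: fwd
Round 3: pos3(id29) recv 78: fwd; pos7(id67) recv 91: fwd
Round 4: pos4(id91) recv 78: drop; pos0(id78) recv 91: fwd
Round 5: pos1(id47) recv 91: fwd
Round 6: pos2(id66) recv 91: fwd
Round 7: pos3(id29) recv 91: fwd
Round 8: pos4(id91) recv 91: ELECTED

Answer: 66,78,91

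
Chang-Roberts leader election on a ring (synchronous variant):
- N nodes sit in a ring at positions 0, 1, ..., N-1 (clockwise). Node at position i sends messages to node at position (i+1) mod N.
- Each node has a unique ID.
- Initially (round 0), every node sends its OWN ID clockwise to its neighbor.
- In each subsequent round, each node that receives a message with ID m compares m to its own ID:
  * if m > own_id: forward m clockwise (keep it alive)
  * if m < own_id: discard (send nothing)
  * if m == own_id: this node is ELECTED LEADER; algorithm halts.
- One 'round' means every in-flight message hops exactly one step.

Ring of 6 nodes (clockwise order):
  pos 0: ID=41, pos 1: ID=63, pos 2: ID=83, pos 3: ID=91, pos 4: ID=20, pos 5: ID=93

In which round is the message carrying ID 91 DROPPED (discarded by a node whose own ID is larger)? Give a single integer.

Round 1: pos1(id63) recv 41: drop; pos2(id83) recv 63: drop; pos3(id91) recv 83: drop; pos4(id20) recv 91: fwd; pos5(id93) recv 20: drop; pos0(id41) recv 93: fwd
Round 2: pos5(id93) recv 91: drop; pos1(id63) recv 93: fwd
Round 3: pos2(id83) recv 93: fwd
Round 4: pos3(id91) recv 93: fwd
Round 5: pos4(id20) recv 93: fwd
Round 6: pos5(id93) recv 93: ELECTED
Message ID 91 originates at pos 3; dropped at pos 5 in round 2

Answer: 2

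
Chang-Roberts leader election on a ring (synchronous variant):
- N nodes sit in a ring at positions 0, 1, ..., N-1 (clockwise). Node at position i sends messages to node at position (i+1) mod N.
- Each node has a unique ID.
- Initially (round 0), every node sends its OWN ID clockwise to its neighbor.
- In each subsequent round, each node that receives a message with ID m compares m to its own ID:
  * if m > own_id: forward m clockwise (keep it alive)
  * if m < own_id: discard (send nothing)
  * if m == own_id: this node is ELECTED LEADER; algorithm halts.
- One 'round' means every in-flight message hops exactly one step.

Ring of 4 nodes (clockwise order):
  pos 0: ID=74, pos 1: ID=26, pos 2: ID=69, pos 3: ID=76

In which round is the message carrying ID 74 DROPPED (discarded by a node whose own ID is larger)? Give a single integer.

Answer: 3

Derivation:
Round 1: pos1(id26) recv 74: fwd; pos2(id69) recv 26: drop; pos3(id76) recv 69: drop; pos0(id74) recv 76: fwd
Round 2: pos2(id69) recv 74: fwd; pos1(id26) recv 76: fwd
Round 3: pos3(id76) recv 74: drop; pos2(id69) recv 76: fwd
Round 4: pos3(id76) recv 76: ELECTED
Message ID 74 originates at pos 0; dropped at pos 3 in round 3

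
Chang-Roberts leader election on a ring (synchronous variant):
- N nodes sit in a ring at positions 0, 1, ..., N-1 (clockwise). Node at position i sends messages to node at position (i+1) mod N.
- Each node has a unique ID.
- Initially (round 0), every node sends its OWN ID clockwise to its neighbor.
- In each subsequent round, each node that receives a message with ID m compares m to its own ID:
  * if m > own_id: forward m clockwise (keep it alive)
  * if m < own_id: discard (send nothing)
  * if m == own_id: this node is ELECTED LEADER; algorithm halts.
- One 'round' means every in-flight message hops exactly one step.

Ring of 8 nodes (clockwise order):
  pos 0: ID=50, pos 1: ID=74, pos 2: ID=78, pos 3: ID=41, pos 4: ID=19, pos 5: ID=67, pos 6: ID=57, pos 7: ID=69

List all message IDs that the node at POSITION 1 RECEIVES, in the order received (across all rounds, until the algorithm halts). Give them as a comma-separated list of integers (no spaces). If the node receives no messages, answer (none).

Answer: 50,69,78

Derivation:
Round 1: pos1(id74) recv 50: drop; pos2(id78) recv 74: drop; pos3(id41) recv 78: fwd; pos4(id19) recv 41: fwd; pos5(id67) recv 19: drop; pos6(id57) recv 67: fwd; pos7(id69) recv 57: drop; pos0(id50) recv 69: fwd
Round 2: pos4(id19) recv 78: fwd; pos5(id67) recv 41: drop; pos7(id69) recv 67: drop; pos1(id74) recv 69: drop
Round 3: pos5(id67) recv 78: fwd
Round 4: pos6(id57) recv 78: fwd
Round 5: pos7(id69) recv 78: fwd
Round 6: pos0(id50) recv 78: fwd
Round 7: pos1(id74) recv 78: fwd
Round 8: pos2(id78) recv 78: ELECTED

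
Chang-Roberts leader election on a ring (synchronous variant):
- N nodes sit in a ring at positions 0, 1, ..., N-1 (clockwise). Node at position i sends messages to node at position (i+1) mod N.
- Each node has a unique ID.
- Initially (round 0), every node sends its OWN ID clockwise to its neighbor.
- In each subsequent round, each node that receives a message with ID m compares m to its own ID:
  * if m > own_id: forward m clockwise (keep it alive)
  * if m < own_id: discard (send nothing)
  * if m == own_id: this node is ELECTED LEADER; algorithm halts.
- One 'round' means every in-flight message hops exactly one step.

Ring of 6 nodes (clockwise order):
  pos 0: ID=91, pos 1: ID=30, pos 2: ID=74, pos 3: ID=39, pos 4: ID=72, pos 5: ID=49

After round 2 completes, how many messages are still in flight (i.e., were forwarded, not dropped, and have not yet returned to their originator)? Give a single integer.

Answer: 2

Derivation:
Round 1: pos1(id30) recv 91: fwd; pos2(id74) recv 30: drop; pos3(id39) recv 74: fwd; pos4(id72) recv 39: drop; pos5(id49) recv 72: fwd; pos0(id91) recv 49: drop
Round 2: pos2(id74) recv 91: fwd; pos4(id72) recv 74: fwd; pos0(id91) recv 72: drop
After round 2: 2 messages still in flight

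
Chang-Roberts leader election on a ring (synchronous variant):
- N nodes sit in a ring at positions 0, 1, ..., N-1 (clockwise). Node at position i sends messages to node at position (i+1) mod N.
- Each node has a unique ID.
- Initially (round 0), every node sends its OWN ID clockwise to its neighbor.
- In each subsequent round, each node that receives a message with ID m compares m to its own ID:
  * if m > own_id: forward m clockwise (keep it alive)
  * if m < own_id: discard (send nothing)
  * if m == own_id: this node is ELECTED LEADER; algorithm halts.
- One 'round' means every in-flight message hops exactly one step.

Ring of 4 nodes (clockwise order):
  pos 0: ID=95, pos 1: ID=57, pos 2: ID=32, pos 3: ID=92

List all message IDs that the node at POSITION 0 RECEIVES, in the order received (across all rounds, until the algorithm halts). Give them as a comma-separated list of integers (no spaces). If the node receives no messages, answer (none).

Answer: 92,95

Derivation:
Round 1: pos1(id57) recv 95: fwd; pos2(id32) recv 57: fwd; pos3(id92) recv 32: drop; pos0(id95) recv 92: drop
Round 2: pos2(id32) recv 95: fwd; pos3(id92) recv 57: drop
Round 3: pos3(id92) recv 95: fwd
Round 4: pos0(id95) recv 95: ELECTED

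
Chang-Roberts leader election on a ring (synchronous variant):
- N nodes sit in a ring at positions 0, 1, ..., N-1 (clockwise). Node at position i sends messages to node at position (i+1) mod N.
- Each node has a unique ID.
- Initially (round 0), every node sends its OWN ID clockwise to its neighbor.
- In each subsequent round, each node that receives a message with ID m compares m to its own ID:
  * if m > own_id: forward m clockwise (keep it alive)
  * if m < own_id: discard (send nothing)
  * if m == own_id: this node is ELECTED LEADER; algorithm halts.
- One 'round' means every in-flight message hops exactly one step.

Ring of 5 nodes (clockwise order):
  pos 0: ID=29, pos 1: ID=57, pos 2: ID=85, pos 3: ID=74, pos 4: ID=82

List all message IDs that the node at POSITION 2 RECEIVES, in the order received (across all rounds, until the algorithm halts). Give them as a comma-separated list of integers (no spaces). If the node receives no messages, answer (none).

Round 1: pos1(id57) recv 29: drop; pos2(id85) recv 57: drop; pos3(id74) recv 85: fwd; pos4(id82) recv 74: drop; pos0(id29) recv 82: fwd
Round 2: pos4(id82) recv 85: fwd; pos1(id57) recv 82: fwd
Round 3: pos0(id29) recv 85: fwd; pos2(id85) recv 82: drop
Round 4: pos1(id57) recv 85: fwd
Round 5: pos2(id85) recv 85: ELECTED

Answer: 57,82,85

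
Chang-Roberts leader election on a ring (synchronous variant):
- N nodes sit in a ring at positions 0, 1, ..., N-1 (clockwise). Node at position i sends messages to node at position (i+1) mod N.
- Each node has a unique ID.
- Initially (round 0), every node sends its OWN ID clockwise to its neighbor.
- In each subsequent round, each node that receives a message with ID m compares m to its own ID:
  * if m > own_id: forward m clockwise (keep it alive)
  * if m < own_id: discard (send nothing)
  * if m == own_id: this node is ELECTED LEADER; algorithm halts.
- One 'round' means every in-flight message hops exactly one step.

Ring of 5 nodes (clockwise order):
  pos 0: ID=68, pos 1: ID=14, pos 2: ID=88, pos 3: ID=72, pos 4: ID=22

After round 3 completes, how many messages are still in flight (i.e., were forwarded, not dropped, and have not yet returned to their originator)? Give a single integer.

Answer: 2

Derivation:
Round 1: pos1(id14) recv 68: fwd; pos2(id88) recv 14: drop; pos3(id72) recv 88: fwd; pos4(id22) recv 72: fwd; pos0(id68) recv 22: drop
Round 2: pos2(id88) recv 68: drop; pos4(id22) recv 88: fwd; pos0(id68) recv 72: fwd
Round 3: pos0(id68) recv 88: fwd; pos1(id14) recv 72: fwd
After round 3: 2 messages still in flight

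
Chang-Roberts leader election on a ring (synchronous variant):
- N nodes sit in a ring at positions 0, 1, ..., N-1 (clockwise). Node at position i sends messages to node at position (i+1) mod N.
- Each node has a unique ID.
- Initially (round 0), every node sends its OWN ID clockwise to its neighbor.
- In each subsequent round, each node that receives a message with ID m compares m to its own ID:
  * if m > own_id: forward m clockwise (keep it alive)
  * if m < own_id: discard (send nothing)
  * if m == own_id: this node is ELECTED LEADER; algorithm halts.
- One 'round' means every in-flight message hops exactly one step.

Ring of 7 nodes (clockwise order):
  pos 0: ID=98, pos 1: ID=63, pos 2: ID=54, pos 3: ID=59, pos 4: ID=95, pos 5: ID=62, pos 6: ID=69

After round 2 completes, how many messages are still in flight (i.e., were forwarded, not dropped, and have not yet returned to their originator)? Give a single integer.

Round 1: pos1(id63) recv 98: fwd; pos2(id54) recv 63: fwd; pos3(id59) recv 54: drop; pos4(id95) recv 59: drop; pos5(id62) recv 95: fwd; pos6(id69) recv 62: drop; pos0(id98) recv 69: drop
Round 2: pos2(id54) recv 98: fwd; pos3(id59) recv 63: fwd; pos6(id69) recv 95: fwd
After round 2: 3 messages still in flight

Answer: 3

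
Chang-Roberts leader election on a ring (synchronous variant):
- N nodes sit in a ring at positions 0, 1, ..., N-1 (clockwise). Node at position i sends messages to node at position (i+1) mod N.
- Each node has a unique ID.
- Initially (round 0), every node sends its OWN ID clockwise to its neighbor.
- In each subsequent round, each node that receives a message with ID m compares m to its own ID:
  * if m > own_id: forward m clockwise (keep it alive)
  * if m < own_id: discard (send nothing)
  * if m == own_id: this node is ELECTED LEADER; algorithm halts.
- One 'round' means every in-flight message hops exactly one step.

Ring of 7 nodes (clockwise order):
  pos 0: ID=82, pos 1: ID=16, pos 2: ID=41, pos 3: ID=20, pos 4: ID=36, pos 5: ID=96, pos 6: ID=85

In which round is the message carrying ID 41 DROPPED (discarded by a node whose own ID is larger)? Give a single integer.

Answer: 3

Derivation:
Round 1: pos1(id16) recv 82: fwd; pos2(id41) recv 16: drop; pos3(id20) recv 41: fwd; pos4(id36) recv 20: drop; pos5(id96) recv 36: drop; pos6(id85) recv 96: fwd; pos0(id82) recv 85: fwd
Round 2: pos2(id41) recv 82: fwd; pos4(id36) recv 41: fwd; pos0(id82) recv 96: fwd; pos1(id16) recv 85: fwd
Round 3: pos3(id20) recv 82: fwd; pos5(id96) recv 41: drop; pos1(id16) recv 96: fwd; pos2(id41) recv 85: fwd
Round 4: pos4(id36) recv 82: fwd; pos2(id41) recv 96: fwd; pos3(id20) recv 85: fwd
Round 5: pos5(id96) recv 82: drop; pos3(id20) recv 96: fwd; pos4(id36) recv 85: fwd
Round 6: pos4(id36) recv 96: fwd; pos5(id96) recv 85: drop
Round 7: pos5(id96) recv 96: ELECTED
Message ID 41 originates at pos 2; dropped at pos 5 in round 3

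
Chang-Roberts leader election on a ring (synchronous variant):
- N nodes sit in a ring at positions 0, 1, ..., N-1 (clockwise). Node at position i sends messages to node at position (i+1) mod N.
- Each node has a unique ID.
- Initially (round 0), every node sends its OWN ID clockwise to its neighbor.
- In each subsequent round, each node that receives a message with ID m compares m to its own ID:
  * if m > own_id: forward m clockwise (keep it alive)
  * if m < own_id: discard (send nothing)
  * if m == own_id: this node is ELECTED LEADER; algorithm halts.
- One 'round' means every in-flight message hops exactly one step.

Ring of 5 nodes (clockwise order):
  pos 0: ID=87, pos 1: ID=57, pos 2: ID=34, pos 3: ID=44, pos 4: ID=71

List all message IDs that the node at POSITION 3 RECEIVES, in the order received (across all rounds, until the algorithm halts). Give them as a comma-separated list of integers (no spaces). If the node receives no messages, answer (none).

Answer: 34,57,87

Derivation:
Round 1: pos1(id57) recv 87: fwd; pos2(id34) recv 57: fwd; pos3(id44) recv 34: drop; pos4(id71) recv 44: drop; pos0(id87) recv 71: drop
Round 2: pos2(id34) recv 87: fwd; pos3(id44) recv 57: fwd
Round 3: pos3(id44) recv 87: fwd; pos4(id71) recv 57: drop
Round 4: pos4(id71) recv 87: fwd
Round 5: pos0(id87) recv 87: ELECTED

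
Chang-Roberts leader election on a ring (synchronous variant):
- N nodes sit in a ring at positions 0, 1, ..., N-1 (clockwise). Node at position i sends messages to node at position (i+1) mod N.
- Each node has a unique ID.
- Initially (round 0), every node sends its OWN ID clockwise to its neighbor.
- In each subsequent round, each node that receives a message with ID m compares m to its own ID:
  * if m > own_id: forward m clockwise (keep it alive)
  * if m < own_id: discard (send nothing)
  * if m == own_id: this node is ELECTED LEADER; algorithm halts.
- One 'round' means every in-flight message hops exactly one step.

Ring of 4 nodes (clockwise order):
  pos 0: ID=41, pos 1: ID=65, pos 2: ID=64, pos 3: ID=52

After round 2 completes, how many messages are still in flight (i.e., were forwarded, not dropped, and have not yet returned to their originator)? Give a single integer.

Round 1: pos1(id65) recv 41: drop; pos2(id64) recv 65: fwd; pos3(id52) recv 64: fwd; pos0(id41) recv 52: fwd
Round 2: pos3(id52) recv 65: fwd; pos0(id41) recv 64: fwd; pos1(id65) recv 52: drop
After round 2: 2 messages still in flight

Answer: 2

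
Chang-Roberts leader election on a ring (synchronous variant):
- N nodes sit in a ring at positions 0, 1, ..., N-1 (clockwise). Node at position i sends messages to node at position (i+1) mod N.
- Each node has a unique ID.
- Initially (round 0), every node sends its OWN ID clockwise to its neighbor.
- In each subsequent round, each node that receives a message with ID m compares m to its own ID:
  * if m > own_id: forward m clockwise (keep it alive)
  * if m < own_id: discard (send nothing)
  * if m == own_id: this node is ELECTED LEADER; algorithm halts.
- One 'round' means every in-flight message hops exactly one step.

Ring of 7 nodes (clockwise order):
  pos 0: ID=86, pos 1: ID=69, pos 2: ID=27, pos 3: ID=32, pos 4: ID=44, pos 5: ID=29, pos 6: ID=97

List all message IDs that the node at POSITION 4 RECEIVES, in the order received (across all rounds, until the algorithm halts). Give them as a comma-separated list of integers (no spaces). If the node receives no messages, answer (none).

Round 1: pos1(id69) recv 86: fwd; pos2(id27) recv 69: fwd; pos3(id32) recv 27: drop; pos4(id44) recv 32: drop; pos5(id29) recv 44: fwd; pos6(id97) recv 29: drop; pos0(id86) recv 97: fwd
Round 2: pos2(id27) recv 86: fwd; pos3(id32) recv 69: fwd; pos6(id97) recv 44: drop; pos1(id69) recv 97: fwd
Round 3: pos3(id32) recv 86: fwd; pos4(id44) recv 69: fwd; pos2(id27) recv 97: fwd
Round 4: pos4(id44) recv 86: fwd; pos5(id29) recv 69: fwd; pos3(id32) recv 97: fwd
Round 5: pos5(id29) recv 86: fwd; pos6(id97) recv 69: drop; pos4(id44) recv 97: fwd
Round 6: pos6(id97) recv 86: drop; pos5(id29) recv 97: fwd
Round 7: pos6(id97) recv 97: ELECTED

Answer: 32,69,86,97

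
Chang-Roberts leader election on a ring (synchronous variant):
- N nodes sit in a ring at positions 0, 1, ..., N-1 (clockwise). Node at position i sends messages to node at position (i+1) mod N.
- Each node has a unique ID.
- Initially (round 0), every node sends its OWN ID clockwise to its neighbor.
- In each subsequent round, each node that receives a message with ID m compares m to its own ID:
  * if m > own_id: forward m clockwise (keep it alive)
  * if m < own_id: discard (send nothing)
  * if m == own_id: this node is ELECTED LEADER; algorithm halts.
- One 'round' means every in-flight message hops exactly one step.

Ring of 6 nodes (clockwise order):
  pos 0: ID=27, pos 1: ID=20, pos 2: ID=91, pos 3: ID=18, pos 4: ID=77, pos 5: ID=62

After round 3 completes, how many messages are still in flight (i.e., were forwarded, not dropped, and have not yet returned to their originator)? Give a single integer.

Round 1: pos1(id20) recv 27: fwd; pos2(id91) recv 20: drop; pos3(id18) recv 91: fwd; pos4(id77) recv 18: drop; pos5(id62) recv 77: fwd; pos0(id27) recv 62: fwd
Round 2: pos2(id91) recv 27: drop; pos4(id77) recv 91: fwd; pos0(id27) recv 77: fwd; pos1(id20) recv 62: fwd
Round 3: pos5(id62) recv 91: fwd; pos1(id20) recv 77: fwd; pos2(id91) recv 62: drop
After round 3: 2 messages still in flight

Answer: 2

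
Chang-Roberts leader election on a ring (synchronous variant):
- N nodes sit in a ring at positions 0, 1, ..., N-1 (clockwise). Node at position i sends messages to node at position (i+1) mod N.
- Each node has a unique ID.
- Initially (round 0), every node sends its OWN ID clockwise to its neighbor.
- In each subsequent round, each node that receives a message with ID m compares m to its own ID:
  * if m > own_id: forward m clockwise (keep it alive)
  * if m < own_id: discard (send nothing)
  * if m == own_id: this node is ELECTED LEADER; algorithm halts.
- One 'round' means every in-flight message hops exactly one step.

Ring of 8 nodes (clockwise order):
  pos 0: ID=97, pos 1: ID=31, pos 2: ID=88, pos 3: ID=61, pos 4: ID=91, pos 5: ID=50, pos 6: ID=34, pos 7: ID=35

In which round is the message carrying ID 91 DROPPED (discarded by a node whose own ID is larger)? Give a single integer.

Round 1: pos1(id31) recv 97: fwd; pos2(id88) recv 31: drop; pos3(id61) recv 88: fwd; pos4(id91) recv 61: drop; pos5(id50) recv 91: fwd; pos6(id34) recv 50: fwd; pos7(id35) recv 34: drop; pos0(id97) recv 35: drop
Round 2: pos2(id88) recv 97: fwd; pos4(id91) recv 88: drop; pos6(id34) recv 91: fwd; pos7(id35) recv 50: fwd
Round 3: pos3(id61) recv 97: fwd; pos7(id35) recv 91: fwd; pos0(id97) recv 50: drop
Round 4: pos4(id91) recv 97: fwd; pos0(id97) recv 91: drop
Round 5: pos5(id50) recv 97: fwd
Round 6: pos6(id34) recv 97: fwd
Round 7: pos7(id35) recv 97: fwd
Round 8: pos0(id97) recv 97: ELECTED
Message ID 91 originates at pos 4; dropped at pos 0 in round 4

Answer: 4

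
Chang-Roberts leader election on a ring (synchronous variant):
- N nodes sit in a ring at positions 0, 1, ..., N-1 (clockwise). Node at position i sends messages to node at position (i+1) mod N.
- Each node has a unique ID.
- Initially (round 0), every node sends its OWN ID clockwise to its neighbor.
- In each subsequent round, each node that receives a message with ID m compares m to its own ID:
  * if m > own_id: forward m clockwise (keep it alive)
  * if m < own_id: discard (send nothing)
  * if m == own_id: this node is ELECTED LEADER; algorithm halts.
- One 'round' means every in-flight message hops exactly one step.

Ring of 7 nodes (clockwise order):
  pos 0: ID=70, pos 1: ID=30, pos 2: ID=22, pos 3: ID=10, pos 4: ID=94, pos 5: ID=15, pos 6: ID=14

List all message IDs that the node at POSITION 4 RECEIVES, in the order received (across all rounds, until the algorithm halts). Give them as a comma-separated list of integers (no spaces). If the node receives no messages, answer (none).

Round 1: pos1(id30) recv 70: fwd; pos2(id22) recv 30: fwd; pos3(id10) recv 22: fwd; pos4(id94) recv 10: drop; pos5(id15) recv 94: fwd; pos6(id14) recv 15: fwd; pos0(id70) recv 14: drop
Round 2: pos2(id22) recv 70: fwd; pos3(id10) recv 30: fwd; pos4(id94) recv 22: drop; pos6(id14) recv 94: fwd; pos0(id70) recv 15: drop
Round 3: pos3(id10) recv 70: fwd; pos4(id94) recv 30: drop; pos0(id70) recv 94: fwd
Round 4: pos4(id94) recv 70: drop; pos1(id30) recv 94: fwd
Round 5: pos2(id22) recv 94: fwd
Round 6: pos3(id10) recv 94: fwd
Round 7: pos4(id94) recv 94: ELECTED

Answer: 10,22,30,70,94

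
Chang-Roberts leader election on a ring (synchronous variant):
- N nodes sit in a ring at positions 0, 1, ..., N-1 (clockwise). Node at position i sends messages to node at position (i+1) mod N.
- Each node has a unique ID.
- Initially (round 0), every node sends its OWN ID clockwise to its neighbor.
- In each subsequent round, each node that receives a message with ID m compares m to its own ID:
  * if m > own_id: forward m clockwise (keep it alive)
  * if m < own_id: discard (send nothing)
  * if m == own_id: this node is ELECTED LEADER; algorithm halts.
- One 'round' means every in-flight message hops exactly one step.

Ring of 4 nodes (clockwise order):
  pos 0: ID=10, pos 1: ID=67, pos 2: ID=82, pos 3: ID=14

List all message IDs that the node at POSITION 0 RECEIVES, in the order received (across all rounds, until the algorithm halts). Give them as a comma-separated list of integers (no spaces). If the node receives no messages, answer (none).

Answer: 14,82

Derivation:
Round 1: pos1(id67) recv 10: drop; pos2(id82) recv 67: drop; pos3(id14) recv 82: fwd; pos0(id10) recv 14: fwd
Round 2: pos0(id10) recv 82: fwd; pos1(id67) recv 14: drop
Round 3: pos1(id67) recv 82: fwd
Round 4: pos2(id82) recv 82: ELECTED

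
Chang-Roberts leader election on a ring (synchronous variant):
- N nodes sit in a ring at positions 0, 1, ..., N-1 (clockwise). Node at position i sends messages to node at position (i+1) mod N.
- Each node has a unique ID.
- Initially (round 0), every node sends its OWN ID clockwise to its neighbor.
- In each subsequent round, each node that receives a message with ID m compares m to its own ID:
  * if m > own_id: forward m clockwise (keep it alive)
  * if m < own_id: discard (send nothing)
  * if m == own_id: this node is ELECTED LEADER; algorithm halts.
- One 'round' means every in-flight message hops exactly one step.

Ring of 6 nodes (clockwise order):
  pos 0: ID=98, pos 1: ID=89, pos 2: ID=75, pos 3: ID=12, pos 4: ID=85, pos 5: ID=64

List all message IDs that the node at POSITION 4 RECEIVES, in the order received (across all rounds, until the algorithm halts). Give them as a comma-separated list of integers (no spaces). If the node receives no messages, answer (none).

Answer: 12,75,89,98

Derivation:
Round 1: pos1(id89) recv 98: fwd; pos2(id75) recv 89: fwd; pos3(id12) recv 75: fwd; pos4(id85) recv 12: drop; pos5(id64) recv 85: fwd; pos0(id98) recv 64: drop
Round 2: pos2(id75) recv 98: fwd; pos3(id12) recv 89: fwd; pos4(id85) recv 75: drop; pos0(id98) recv 85: drop
Round 3: pos3(id12) recv 98: fwd; pos4(id85) recv 89: fwd
Round 4: pos4(id85) recv 98: fwd; pos5(id64) recv 89: fwd
Round 5: pos5(id64) recv 98: fwd; pos0(id98) recv 89: drop
Round 6: pos0(id98) recv 98: ELECTED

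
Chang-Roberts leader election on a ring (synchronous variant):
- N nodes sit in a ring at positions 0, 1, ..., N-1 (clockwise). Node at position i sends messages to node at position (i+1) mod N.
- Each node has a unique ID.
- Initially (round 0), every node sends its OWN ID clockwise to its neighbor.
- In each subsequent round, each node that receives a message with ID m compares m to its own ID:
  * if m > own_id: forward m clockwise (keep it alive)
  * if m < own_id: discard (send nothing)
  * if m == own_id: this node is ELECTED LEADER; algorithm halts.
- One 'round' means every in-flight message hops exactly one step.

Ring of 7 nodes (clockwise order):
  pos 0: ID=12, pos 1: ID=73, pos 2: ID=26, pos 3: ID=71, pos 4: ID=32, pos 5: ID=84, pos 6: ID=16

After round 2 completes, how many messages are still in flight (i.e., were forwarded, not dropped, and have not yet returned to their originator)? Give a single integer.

Answer: 2

Derivation:
Round 1: pos1(id73) recv 12: drop; pos2(id26) recv 73: fwd; pos3(id71) recv 26: drop; pos4(id32) recv 71: fwd; pos5(id84) recv 32: drop; pos6(id16) recv 84: fwd; pos0(id12) recv 16: fwd
Round 2: pos3(id71) recv 73: fwd; pos5(id84) recv 71: drop; pos0(id12) recv 84: fwd; pos1(id73) recv 16: drop
After round 2: 2 messages still in flight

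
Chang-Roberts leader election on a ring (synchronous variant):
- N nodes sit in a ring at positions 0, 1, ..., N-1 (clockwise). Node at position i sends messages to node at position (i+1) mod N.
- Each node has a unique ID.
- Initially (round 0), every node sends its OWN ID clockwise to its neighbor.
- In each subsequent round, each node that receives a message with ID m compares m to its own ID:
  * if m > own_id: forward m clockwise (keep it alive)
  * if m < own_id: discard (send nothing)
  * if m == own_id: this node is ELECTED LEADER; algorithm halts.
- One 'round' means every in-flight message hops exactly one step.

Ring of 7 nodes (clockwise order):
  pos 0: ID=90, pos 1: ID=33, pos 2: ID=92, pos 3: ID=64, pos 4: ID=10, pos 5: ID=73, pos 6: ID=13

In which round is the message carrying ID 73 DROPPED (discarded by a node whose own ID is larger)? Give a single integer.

Round 1: pos1(id33) recv 90: fwd; pos2(id92) recv 33: drop; pos3(id64) recv 92: fwd; pos4(id10) recv 64: fwd; pos5(id73) recv 10: drop; pos6(id13) recv 73: fwd; pos0(id90) recv 13: drop
Round 2: pos2(id92) recv 90: drop; pos4(id10) recv 92: fwd; pos5(id73) recv 64: drop; pos0(id90) recv 73: drop
Round 3: pos5(id73) recv 92: fwd
Round 4: pos6(id13) recv 92: fwd
Round 5: pos0(id90) recv 92: fwd
Round 6: pos1(id33) recv 92: fwd
Round 7: pos2(id92) recv 92: ELECTED
Message ID 73 originates at pos 5; dropped at pos 0 in round 2

Answer: 2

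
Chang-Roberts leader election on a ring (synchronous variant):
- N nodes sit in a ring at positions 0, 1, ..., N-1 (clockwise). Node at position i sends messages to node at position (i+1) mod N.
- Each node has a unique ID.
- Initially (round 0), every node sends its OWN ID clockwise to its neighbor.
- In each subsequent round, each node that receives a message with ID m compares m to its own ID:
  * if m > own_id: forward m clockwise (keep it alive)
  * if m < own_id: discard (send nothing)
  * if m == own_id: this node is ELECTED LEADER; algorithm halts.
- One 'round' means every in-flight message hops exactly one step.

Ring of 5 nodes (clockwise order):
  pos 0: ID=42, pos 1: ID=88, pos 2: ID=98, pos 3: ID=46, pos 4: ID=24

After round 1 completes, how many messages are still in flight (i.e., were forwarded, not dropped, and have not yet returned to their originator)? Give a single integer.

Round 1: pos1(id88) recv 42: drop; pos2(id98) recv 88: drop; pos3(id46) recv 98: fwd; pos4(id24) recv 46: fwd; pos0(id42) recv 24: drop
After round 1: 2 messages still in flight

Answer: 2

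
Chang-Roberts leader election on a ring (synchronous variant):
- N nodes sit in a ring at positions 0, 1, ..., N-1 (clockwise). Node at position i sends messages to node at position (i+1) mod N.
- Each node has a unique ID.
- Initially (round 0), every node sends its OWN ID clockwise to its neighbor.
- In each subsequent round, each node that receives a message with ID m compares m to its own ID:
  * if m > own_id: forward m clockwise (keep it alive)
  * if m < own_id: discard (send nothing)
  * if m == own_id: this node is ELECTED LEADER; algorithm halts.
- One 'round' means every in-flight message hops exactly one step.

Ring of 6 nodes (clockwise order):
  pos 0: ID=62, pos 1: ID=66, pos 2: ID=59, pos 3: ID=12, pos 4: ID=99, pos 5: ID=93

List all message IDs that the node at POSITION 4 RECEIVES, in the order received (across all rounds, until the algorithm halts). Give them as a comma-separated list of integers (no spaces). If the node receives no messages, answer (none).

Round 1: pos1(id66) recv 62: drop; pos2(id59) recv 66: fwd; pos3(id12) recv 59: fwd; pos4(id99) recv 12: drop; pos5(id93) recv 99: fwd; pos0(id62) recv 93: fwd
Round 2: pos3(id12) recv 66: fwd; pos4(id99) recv 59: drop; pos0(id62) recv 99: fwd; pos1(id66) recv 93: fwd
Round 3: pos4(id99) recv 66: drop; pos1(id66) recv 99: fwd; pos2(id59) recv 93: fwd
Round 4: pos2(id59) recv 99: fwd; pos3(id12) recv 93: fwd
Round 5: pos3(id12) recv 99: fwd; pos4(id99) recv 93: drop
Round 6: pos4(id99) recv 99: ELECTED

Answer: 12,59,66,93,99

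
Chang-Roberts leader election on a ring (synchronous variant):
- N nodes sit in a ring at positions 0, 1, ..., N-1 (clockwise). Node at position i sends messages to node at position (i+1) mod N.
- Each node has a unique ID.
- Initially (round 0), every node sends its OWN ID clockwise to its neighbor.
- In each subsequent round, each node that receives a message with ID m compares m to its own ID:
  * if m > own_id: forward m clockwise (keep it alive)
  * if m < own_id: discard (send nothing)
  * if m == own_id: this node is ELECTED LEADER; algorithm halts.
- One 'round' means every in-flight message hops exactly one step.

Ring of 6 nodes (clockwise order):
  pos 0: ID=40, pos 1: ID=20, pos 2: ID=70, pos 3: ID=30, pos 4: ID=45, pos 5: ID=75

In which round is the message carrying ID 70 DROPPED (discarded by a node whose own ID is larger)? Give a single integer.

Round 1: pos1(id20) recv 40: fwd; pos2(id70) recv 20: drop; pos3(id30) recv 70: fwd; pos4(id45) recv 30: drop; pos5(id75) recv 45: drop; pos0(id40) recv 75: fwd
Round 2: pos2(id70) recv 40: drop; pos4(id45) recv 70: fwd; pos1(id20) recv 75: fwd
Round 3: pos5(id75) recv 70: drop; pos2(id70) recv 75: fwd
Round 4: pos3(id30) recv 75: fwd
Round 5: pos4(id45) recv 75: fwd
Round 6: pos5(id75) recv 75: ELECTED
Message ID 70 originates at pos 2; dropped at pos 5 in round 3

Answer: 3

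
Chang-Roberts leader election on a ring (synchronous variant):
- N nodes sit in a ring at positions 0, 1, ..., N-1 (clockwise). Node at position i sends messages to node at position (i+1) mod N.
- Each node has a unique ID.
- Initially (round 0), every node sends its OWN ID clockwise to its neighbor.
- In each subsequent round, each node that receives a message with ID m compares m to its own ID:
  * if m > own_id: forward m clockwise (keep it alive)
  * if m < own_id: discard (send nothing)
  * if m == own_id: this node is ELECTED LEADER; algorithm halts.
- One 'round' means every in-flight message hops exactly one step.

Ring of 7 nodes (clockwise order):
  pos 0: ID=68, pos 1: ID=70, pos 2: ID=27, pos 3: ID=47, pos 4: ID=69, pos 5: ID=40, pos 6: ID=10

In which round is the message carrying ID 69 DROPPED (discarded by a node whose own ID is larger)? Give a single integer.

Round 1: pos1(id70) recv 68: drop; pos2(id27) recv 70: fwd; pos3(id47) recv 27: drop; pos4(id69) recv 47: drop; pos5(id40) recv 69: fwd; pos6(id10) recv 40: fwd; pos0(id68) recv 10: drop
Round 2: pos3(id47) recv 70: fwd; pos6(id10) recv 69: fwd; pos0(id68) recv 40: drop
Round 3: pos4(id69) recv 70: fwd; pos0(id68) recv 69: fwd
Round 4: pos5(id40) recv 70: fwd; pos1(id70) recv 69: drop
Round 5: pos6(id10) recv 70: fwd
Round 6: pos0(id68) recv 70: fwd
Round 7: pos1(id70) recv 70: ELECTED
Message ID 69 originates at pos 4; dropped at pos 1 in round 4

Answer: 4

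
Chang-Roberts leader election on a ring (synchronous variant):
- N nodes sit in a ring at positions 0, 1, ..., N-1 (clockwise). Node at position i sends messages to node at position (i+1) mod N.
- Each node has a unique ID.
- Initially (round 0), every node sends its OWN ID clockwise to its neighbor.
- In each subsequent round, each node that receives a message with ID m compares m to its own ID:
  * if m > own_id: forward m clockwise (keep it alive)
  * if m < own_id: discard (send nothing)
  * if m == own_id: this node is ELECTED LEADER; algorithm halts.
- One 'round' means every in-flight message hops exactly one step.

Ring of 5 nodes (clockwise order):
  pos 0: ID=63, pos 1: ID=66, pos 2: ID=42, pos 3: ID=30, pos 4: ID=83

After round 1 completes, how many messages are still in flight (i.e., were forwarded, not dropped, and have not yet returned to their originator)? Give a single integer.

Answer: 3

Derivation:
Round 1: pos1(id66) recv 63: drop; pos2(id42) recv 66: fwd; pos3(id30) recv 42: fwd; pos4(id83) recv 30: drop; pos0(id63) recv 83: fwd
After round 1: 3 messages still in flight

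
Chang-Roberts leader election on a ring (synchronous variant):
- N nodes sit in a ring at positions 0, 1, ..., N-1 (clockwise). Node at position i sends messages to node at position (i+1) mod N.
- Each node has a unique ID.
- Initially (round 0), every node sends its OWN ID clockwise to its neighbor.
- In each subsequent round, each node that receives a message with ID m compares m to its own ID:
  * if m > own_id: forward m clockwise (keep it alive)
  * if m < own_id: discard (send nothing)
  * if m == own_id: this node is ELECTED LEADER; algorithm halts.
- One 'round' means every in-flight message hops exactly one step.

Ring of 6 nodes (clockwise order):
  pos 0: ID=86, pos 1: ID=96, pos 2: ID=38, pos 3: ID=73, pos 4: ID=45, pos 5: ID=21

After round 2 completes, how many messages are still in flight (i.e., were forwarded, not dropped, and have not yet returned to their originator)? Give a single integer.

Answer: 2

Derivation:
Round 1: pos1(id96) recv 86: drop; pos2(id38) recv 96: fwd; pos3(id73) recv 38: drop; pos4(id45) recv 73: fwd; pos5(id21) recv 45: fwd; pos0(id86) recv 21: drop
Round 2: pos3(id73) recv 96: fwd; pos5(id21) recv 73: fwd; pos0(id86) recv 45: drop
After round 2: 2 messages still in flight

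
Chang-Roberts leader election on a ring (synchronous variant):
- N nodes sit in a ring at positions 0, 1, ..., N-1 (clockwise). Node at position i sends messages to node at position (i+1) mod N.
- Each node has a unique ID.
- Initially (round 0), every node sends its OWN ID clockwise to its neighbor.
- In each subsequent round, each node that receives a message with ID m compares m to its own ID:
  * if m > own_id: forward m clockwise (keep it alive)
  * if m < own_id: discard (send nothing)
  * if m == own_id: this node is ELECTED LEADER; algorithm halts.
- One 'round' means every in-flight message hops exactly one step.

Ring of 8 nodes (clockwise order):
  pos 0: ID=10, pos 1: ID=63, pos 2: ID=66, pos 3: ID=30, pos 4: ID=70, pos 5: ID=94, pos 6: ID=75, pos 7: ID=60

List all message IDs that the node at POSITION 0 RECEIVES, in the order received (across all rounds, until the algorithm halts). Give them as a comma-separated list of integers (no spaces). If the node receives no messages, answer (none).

Round 1: pos1(id63) recv 10: drop; pos2(id66) recv 63: drop; pos3(id30) recv 66: fwd; pos4(id70) recv 30: drop; pos5(id94) recv 70: drop; pos6(id75) recv 94: fwd; pos7(id60) recv 75: fwd; pos0(id10) recv 60: fwd
Round 2: pos4(id70) recv 66: drop; pos7(id60) recv 94: fwd; pos0(id10) recv 75: fwd; pos1(id63) recv 60: drop
Round 3: pos0(id10) recv 94: fwd; pos1(id63) recv 75: fwd
Round 4: pos1(id63) recv 94: fwd; pos2(id66) recv 75: fwd
Round 5: pos2(id66) recv 94: fwd; pos3(id30) recv 75: fwd
Round 6: pos3(id30) recv 94: fwd; pos4(id70) recv 75: fwd
Round 7: pos4(id70) recv 94: fwd; pos5(id94) recv 75: drop
Round 8: pos5(id94) recv 94: ELECTED

Answer: 60,75,94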